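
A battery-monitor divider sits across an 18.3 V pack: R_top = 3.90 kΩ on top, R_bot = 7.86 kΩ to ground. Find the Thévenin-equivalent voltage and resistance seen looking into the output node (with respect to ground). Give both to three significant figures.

V_th = 12.2 V, R_th = 2.61 kΩ

V_th is the open-circuit tap voltage: 18.3 × 7.86/(3.90 + 7.86) = 12.2 V.
With the supply zeroed, R_top and R_bot appear in parallel from the tap: R_th = R_top‖R_bot = (3.90 × 7.86)/11.76 = 2.61 kΩ.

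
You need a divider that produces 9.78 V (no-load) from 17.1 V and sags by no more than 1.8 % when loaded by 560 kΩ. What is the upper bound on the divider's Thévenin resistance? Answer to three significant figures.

Loading drop = R_th/(R_th + R_L) ≤ 0.0180, so R_th ≤ R_L · ε/(1−ε) = 560 kΩ × 0.0180/0.9820 = 10.3 kΩ.
(Any R1, R2 with R2/(R1+R2) = 0.572 and R1‖R2 ≤ 10.3 kΩ will meet the spec.)

R_th ≤ 10.3 kΩ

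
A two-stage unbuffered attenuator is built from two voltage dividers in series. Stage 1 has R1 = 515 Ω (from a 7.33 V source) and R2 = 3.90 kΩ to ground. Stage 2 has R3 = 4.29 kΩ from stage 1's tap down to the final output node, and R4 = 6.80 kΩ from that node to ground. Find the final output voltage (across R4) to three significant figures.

Stage 2 presents R3+R4 = 11090 Ω as a load on stage 1's tap.
Stage 1's lower leg becomes R2‖(R3+R4) = 2885 Ω, so V_mid = 7.33 × 2885/3400 = 6.220 V.
Stage 2 is itself unloaded: V_out = V_mid × R4/(R3+R4) = 6.220 × 6800/11090 = 3.81 V.

V_out ≈ 3.81 V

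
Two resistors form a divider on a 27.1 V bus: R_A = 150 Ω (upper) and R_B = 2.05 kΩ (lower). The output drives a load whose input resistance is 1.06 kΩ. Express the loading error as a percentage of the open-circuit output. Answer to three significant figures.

11.6 %

Unloaded V = 27.1 × 2050/2200 = 25.252 V.
Loaded: R_B‖R_L = 698.7 Ω, giving V = 27.1 × 698.7/848.7 = 22.310 V.
Drop = (25.252 − 22.310) / 25.252 = 11.6 %.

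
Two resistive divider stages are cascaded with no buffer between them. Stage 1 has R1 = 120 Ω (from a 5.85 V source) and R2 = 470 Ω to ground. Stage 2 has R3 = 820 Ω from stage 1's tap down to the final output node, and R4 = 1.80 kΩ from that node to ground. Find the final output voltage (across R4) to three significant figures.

V_out ≈ 3.09 V

Stage 2 presents R3+R4 = 2620 Ω as a load on stage 1's tap.
Stage 1's lower leg becomes R2‖(R3+R4) = 398.5 Ω, so V_mid = 5.85 × 398.5/518.5 = 4.496 V.
Stage 2 is itself unloaded: V_out = V_mid × R4/(R3+R4) = 4.496 × 1800/2620 = 3.09 V.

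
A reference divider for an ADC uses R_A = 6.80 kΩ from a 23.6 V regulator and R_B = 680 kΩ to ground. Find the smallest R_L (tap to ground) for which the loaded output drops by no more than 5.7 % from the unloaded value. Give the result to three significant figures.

Output resistance R_th = R_A‖R_B = (6.80 × 680)/686.8 = 6.733 kΩ.
The fractional drop is R_th/(R_th + R_L); requiring this ≤ 0.0570 gives R_L ≥ R_th(1/0.0570 − 1) = 6.733 × 16.54 = 111 kΩ.

R_L(min) ≈ 111 kΩ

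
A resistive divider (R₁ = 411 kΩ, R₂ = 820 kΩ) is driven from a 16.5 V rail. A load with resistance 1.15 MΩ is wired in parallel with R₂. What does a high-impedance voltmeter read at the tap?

The load sits in parallel with R₂: R₂‖R_L = (820 × 1150) / (820 + 1150) = 478.7 kΩ.
V_out = 16.5 × 478.7 / (411 + 478.7) = 16.5 × 478.7/889.7 = 8.88 V.

V_out ≈ 8.88 V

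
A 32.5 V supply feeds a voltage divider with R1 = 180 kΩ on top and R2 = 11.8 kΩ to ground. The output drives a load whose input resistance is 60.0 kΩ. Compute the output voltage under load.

The load sits in parallel with R2: R2‖R_L = (11.8 × 60.0) / (11.8 + 60.0) = 9.861 kΩ.
V_out = 32.5 × 9.861 / (180 + 9.861) = 32.5 × 9.861/189.9 = 1.69 V.

V_out ≈ 1.69 V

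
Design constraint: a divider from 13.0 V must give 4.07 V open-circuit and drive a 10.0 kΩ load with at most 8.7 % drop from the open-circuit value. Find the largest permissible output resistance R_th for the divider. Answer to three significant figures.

Loading drop = R_th/(R_th + R_L) ≤ 0.0870, so R_th ≤ R_L · ε/(1−ε) = 10.0 kΩ × 0.0870/0.9130 = 953 Ω.

R_th ≤ 953 Ω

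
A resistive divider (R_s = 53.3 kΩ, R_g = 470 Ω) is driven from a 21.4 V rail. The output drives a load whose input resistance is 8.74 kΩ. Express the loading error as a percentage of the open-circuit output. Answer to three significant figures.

5.06 %

The divider's output (Thévenin) resistance is R_s‖R_g = 465.9 Ω.
Fractional drop under load = R_th/(R_th + R_L) = 465.9 / (465.9 + 8740) = 0.05061.
So the output falls by 5.06 %.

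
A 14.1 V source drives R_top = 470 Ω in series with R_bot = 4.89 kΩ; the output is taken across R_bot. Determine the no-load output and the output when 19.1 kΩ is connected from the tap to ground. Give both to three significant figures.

Open-circuit: V = 14.1 × 4890/(470 + 4890) = 12.9 V.
With the load, R_bot becomes R_bot‖R_L = 3893 Ω, so V = 14.1 × 3893/4363 = 12.6 V.

Unloaded: 12.9 V; loaded: 12.6 V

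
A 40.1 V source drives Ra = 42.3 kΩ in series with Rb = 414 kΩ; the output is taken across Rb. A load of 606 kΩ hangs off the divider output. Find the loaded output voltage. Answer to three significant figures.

V_out ≈ 34.2 V

The load sits in parallel with Rb: Rb‖R_L = (414 × 606) / (414 + 606) = 246.0 kΩ.
V_out = 40.1 × 246.0 / (42.3 + 246.0) = 40.1 × 246.0/288.3 = 34.2 V.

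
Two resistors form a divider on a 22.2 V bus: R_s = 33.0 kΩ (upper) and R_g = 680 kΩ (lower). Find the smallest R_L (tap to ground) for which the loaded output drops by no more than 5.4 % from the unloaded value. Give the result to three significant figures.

R_L(min) ≈ 551 kΩ

Output resistance R_th = R_s‖R_g = (33.0 × 680)/713.0 = 31.47 kΩ.
The fractional drop is R_th/(R_th + R_L); requiring this ≤ 0.0540 gives R_L ≥ R_th(1/0.0540 − 1) = 31.47 × 17.52 = 551 kΩ.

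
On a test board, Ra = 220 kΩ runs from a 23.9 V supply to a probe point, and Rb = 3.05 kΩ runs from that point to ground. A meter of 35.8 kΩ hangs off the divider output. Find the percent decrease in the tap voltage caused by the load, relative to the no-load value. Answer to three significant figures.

7.75 %

The divider's output (Thévenin) resistance is Ra‖Rb = 3.008 kΩ.
Fractional drop under load = R_th/(R_th + R_L) = 3.008 / (3.008 + 35.8) = 0.07752.
So the output falls by 7.75 %.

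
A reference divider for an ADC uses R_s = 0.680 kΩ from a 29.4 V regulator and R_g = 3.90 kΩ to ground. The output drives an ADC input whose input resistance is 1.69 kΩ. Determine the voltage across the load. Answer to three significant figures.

The load sits in parallel with R_g: R_g‖R_L = (3900 × 1690) / (3900 + 1690) = 1179 Ω.
V_out = 29.4 × 1179 / (680 + 1179) = 29.4 × 1179/1859 = 18.6 V.

V_out ≈ 18.6 V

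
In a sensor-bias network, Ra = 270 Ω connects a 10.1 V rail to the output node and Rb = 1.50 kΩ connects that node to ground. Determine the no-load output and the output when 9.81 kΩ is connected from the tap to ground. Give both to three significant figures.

Open-circuit: V = 10.1 × 1500/(270 + 1500) = 8.56 V.
With the load, Rb becomes Rb‖R_L = 1301 Ω, so V = 10.1 × 1301/1571 = 8.36 V.

Unloaded: 8.56 V; loaded: 8.36 V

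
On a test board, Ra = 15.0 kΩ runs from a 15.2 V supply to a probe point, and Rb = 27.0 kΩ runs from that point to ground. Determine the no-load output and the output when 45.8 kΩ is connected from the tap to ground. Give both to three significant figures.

Open-circuit: V = 15.2 × 27.0/(15.0 + 27.0) = 9.77 V.
With the load, Rb becomes Rb‖R_L = 16.99 kΩ, so V = 15.2 × 16.99/31.99 = 8.07 V.

Unloaded: 9.77 V; loaded: 8.07 V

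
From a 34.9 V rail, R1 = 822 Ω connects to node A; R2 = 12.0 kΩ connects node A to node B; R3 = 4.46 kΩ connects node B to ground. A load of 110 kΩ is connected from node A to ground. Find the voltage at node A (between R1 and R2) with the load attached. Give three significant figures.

Below node A the series string R2+R3 = 16460 Ω sits in parallel with the 110000 Ω load: 14320 Ω.
V_A = 34.9 × 14320/(822 + 14320) = 33.0 V.

V ≈ 33.0 V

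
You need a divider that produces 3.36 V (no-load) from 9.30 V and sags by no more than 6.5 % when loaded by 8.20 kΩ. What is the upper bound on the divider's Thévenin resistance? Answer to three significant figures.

R_th ≤ 570 Ω

Loading drop = R_th/(R_th + R_L) ≤ 0.0650, so R_th ≤ R_L · ε/(1−ε) = 8.20 kΩ × 0.0650/0.9350 = 570 Ω.
(Any R1, R2 with R2/(R1+R2) = 0.361 and R1‖R2 ≤ 570 Ω will meet the spec.)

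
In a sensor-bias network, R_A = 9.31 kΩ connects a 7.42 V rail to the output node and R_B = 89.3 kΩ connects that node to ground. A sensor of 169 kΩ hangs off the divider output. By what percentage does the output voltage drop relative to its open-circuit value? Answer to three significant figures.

The divider's output (Thévenin) resistance is R_A‖R_B = 8.431 kΩ.
Fractional drop under load = R_th/(R_th + R_L) = 8.431 / (8.431 + 169) = 0.04752.
So the output falls by 4.75 %.

4.75 %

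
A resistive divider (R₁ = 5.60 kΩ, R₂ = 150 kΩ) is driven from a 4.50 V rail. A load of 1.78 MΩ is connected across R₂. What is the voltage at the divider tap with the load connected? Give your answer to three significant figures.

The load sits in parallel with R₂: R₂‖R_L = (150 × 1780) / (150 + 1780) = 138.3 kΩ.
V_out = 4.50 × 138.3 / (5.60 + 138.3) = 4.50 × 138.3/143.9 = 4.32 V.

V_out ≈ 4.32 V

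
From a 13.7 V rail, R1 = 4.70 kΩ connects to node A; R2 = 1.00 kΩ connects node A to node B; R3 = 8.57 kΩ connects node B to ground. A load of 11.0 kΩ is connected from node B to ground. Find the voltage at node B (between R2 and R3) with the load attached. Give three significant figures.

V ≈ 6.27 V

At node B, R3 is in parallel with the load: R3‖R_L = 4.817 kΩ.
Below node A the resistance is R2 + (R3‖R_L) = 5.817 kΩ, so V_A = 13.7 × 5.817/10.52 = 7.578 V.
Then V_B = V_A × (R3‖R_L)/(R2 + R3‖R_L) = 7.578 × 4.817/5.817 = 6.27 V.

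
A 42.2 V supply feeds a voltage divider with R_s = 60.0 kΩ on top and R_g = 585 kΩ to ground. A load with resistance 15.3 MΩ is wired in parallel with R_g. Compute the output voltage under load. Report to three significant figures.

V_out ≈ 38.1 V

The load sits in parallel with R_g: R_g‖R_L = (585 × 15300) / (585 + 15300) = 563.5 kΩ.
V_out = 42.2 × 563.5 / (60.0 + 563.5) = 42.2 × 563.5/623.5 = 38.1 V.
(Unloaded it would have been 38.3 V.)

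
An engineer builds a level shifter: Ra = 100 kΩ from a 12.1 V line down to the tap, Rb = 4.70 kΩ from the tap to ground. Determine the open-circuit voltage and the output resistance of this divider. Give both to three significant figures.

V_th is the open-circuit tap voltage: 12.1 × 4.70/(100 + 4.70) = 0.543 V.
With the supply zeroed, Ra and Rb appear in parallel from the tap: R_th = Ra‖Rb = (100 × 4.70)/104.7 = 4.49 kΩ.

V_th = 0.543 V, R_th = 4.49 kΩ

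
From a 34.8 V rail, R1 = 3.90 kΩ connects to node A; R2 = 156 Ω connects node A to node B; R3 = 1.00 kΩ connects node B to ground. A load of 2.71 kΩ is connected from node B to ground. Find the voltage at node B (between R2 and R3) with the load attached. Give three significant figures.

At node B, R3 is in parallel with the load: R3‖R_L = 730.5 Ω.
Below node A the resistance is R2 + (R3‖R_L) = 886.5 Ω, so V_A = 34.8 × 886.5/4786 = 6.445 V.
Then V_B = V_A × (R3‖R_L)/(R2 + R3‖R_L) = 6.445 × 730.5/886.5 = 5.31 V.

V ≈ 5.31 V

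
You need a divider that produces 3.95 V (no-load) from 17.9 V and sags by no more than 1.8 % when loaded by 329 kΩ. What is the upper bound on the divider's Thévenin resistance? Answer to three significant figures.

Loading drop = R_th/(R_th + R_L) ≤ 0.0180, so R_th ≤ R_L · ε/(1−ε) = 329 kΩ × 0.0180/0.9820 = 6.03 kΩ.
(Any R1, R2 with R2/(R1+R2) = 0.221 and R1‖R2 ≤ 6.03 kΩ will meet the spec.)

R_th ≤ 6.03 kΩ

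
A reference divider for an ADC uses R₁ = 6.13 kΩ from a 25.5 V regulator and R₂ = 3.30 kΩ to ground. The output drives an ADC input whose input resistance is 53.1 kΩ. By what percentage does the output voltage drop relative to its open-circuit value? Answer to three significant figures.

3.88 %

The divider's output (Thévenin) resistance is R₁‖R₂ = 2.145 kΩ.
Fractional drop under load = R_th/(R_th + R_L) = 2.145 / (2.145 + 53.1) = 0.03883.
So the output falls by 3.88 %.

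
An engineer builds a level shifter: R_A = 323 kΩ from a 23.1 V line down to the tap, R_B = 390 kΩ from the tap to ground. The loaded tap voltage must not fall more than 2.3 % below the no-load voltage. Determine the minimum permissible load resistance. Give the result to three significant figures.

Output resistance R_th = R_A‖R_B = (323 × 390)/713.0 = 176.7 kΩ.
The fractional drop is R_th/(R_th + R_L); requiring this ≤ 0.0230 gives R_L ≥ R_th(1/0.0230 − 1) = 176.7 × 42.48 = 7.50 MΩ.

R_L(min) ≈ 7.50 MΩ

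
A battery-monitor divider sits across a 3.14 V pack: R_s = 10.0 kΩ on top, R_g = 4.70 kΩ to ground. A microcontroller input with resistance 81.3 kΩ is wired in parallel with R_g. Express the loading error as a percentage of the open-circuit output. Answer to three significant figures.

The divider's output (Thévenin) resistance is R_s‖R_g = 3.197 kΩ.
Fractional drop under load = R_th/(R_th + R_L) = 3.197 / (3.197 + 81.3) = 0.03784.
So the output falls by 3.78 %.

3.78 %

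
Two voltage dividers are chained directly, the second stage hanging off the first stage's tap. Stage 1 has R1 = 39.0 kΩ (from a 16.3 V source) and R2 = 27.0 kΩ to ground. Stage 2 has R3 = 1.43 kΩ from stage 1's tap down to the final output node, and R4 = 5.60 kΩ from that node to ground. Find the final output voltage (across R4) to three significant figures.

Stage 2 presents R3+R4 = 7.030 kΩ as a load on stage 1's tap.
Stage 1's lower leg becomes R2‖(R3+R4) = 5.578 kΩ, so V_mid = 16.3 × 5.578/44.58 = 2.040 V.
Stage 2 is itself unloaded: V_out = V_mid × R4/(R3+R4) = 2.040 × 5.60/7.030 = 1.62 V.

V_out ≈ 1.62 V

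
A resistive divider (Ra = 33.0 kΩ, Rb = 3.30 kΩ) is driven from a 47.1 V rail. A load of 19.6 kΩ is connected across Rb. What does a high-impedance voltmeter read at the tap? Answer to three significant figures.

V_out ≈ 3.71 V

The load sits in parallel with Rb: Rb‖R_L = (3.30 × 19.6) / (3.30 + 19.6) = 2.824 kΩ.
V_out = 47.1 × 2.824 / (33.0 + 2.824) = 47.1 × 2.824/35.82 = 3.71 V.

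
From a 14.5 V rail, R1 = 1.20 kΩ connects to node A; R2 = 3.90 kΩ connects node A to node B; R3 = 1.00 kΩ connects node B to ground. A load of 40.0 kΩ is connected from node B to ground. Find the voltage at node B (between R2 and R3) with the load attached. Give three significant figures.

At node B, R3 is in parallel with the load: R3‖R_L = 0.9756 kΩ.
Below node A the resistance is R2 + (R3‖R_L) = 4.876 kΩ, so V_A = 14.5 × 4.876/6.076 = 11.64 V.
Then V_B = V_A × (R3‖R_L)/(R2 + R3‖R_L) = 11.64 × 0.9756/4.876 = 2.33 V.

V ≈ 2.33 V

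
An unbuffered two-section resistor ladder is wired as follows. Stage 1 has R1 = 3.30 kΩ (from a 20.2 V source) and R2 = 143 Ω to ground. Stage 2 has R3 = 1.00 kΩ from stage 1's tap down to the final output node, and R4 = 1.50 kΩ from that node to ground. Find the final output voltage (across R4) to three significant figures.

Stage 2 presents R3+R4 = 2500 Ω as a load on stage 1's tap.
Stage 1's lower leg becomes R2‖(R3+R4) = 135.3 Ω, so V_mid = 20.2 × 135.3/3435 = 0.7954 V.
Stage 2 is itself unloaded: V_out = V_mid × R4/(R3+R4) = 0.7954 × 1500/2500 = 0.477 V.

V_out ≈ 0.477 V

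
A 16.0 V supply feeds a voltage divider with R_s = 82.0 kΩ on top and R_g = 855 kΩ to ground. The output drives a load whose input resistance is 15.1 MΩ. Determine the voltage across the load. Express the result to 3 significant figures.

V_out ≈ 14.5 V

The load sits in parallel with R_g: R_g‖R_L = (855 × 15100) / (855 + 15100) = 809.2 kΩ.
V_out = 16.0 × 809.2 / (82.0 + 809.2) = 16.0 × 809.2/891.2 = 14.5 V.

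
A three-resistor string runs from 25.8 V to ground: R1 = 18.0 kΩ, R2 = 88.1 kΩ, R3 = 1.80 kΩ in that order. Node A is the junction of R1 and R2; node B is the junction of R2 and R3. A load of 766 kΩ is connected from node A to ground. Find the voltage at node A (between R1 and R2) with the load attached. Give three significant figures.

Below node A the series string R2+R3 = 89.90 kΩ sits in parallel with the 766 kΩ load: 80.46 kΩ.
V_A = 25.8 × 80.46/(18.0 + 80.46) = 21.1 V.

V ≈ 21.1 V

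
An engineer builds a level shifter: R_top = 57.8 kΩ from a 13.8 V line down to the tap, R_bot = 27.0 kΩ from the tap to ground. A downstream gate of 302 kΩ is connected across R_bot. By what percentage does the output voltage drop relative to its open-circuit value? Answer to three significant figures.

5.74 %

The divider's output (Thévenin) resistance is R_top‖R_bot = 18.40 kΩ.
Fractional drop under load = R_th/(R_th + R_L) = 18.40 / (18.40 + 302) = 0.05744.
So the output falls by 5.74 %.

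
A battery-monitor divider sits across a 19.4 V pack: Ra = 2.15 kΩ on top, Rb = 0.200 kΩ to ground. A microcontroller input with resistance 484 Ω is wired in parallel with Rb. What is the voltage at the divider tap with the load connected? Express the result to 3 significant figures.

The load sits in parallel with Rb: Rb‖R_L = (200 × 484) / (200 + 484) = 141.5 Ω.
V_out = 19.4 × 141.5 / (2150 + 141.5) = 19.4 × 141.5/2292 = 1.20 V.

V_out ≈ 1.20 V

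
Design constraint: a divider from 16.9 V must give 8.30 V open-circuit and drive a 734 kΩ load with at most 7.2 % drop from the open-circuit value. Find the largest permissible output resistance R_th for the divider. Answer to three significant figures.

Loading drop = R_th/(R_th + R_L) ≤ 0.0720, so R_th ≤ R_L · ε/(1−ε) = 734 kΩ × 0.0720/0.9280 = 56.9 kΩ.

R_th ≤ 56.9 kΩ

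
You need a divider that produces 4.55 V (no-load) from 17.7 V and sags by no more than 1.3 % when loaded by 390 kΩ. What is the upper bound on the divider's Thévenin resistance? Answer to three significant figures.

R_th ≤ 5.14 kΩ

Loading drop = R_th/(R_th + R_L) ≤ 0.0130, so R_th ≤ R_L · ε/(1−ε) = 390 kΩ × 0.0130/0.9870 = 5.14 kΩ.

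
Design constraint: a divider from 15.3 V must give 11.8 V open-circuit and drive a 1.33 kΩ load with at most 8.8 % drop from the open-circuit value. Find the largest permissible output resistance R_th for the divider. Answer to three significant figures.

Loading drop = R_th/(R_th + R_L) ≤ 0.0880, so R_th ≤ R_L · ε/(1−ε) = 1.33 kΩ × 0.0880/0.9120 = 128 Ω.

R_th ≤ 128 Ω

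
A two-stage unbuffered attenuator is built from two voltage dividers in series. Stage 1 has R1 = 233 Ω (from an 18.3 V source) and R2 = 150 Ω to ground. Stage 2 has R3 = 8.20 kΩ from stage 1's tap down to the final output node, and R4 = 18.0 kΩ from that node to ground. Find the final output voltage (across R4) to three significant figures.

V_out ≈ 4.91 V

Stage 2 presents R3+R4 = 26200 Ω as a load on stage 1's tap.
Stage 1's lower leg becomes R2‖(R3+R4) = 149.1 Ω, so V_mid = 18.3 × 149.1/382.1 = 7.142 V.
Stage 2 is itself unloaded: V_out = V_mid × R4/(R3+R4) = 7.142 × 18000/26200 = 4.91 V.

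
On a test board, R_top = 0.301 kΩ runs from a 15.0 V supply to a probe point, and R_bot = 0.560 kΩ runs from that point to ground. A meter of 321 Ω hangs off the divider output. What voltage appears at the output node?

V_out ≈ 6.06 V

The load sits in parallel with R_bot: R_bot‖R_L = (560 × 321) / (560 + 321) = 204.0 Ω.
V_out = 15.0 × 204.0 / (301 + 204.0) = 15.0 × 204.0/505.0 = 6.06 V.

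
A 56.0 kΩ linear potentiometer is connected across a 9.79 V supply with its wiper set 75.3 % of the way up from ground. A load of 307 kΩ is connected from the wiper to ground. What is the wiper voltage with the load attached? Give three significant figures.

The wiper splits the pot into (1−α)R = 13.83 kΩ above and αR = 42.17 kΩ below.
Lower section ‖ load = 37.08 kΩ.
V_wiper = 9.79 × 37.08/(13.83 + 37.08) = 7.13 V.

V ≈ 7.13 V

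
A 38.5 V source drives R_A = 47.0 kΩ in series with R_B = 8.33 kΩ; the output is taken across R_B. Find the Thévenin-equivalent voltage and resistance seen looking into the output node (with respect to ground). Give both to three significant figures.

V_th is the open-circuit tap voltage: 38.5 × 8.33/(47.0 + 8.33) = 5.80 V.
With the supply zeroed, R_A and R_B appear in parallel from the tap: R_th = R_A‖R_B = (47.0 × 8.33)/55.33 = 7.08 kΩ.

V_th = 5.80 V, R_th = 7.08 kΩ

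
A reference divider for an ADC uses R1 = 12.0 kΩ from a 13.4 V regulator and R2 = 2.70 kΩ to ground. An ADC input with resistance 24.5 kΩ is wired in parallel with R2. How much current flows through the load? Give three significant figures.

R2‖R_L = 2.432 kΩ; V_out = 13.4 × 2.432/14.43 = 2.258 V.
I_L = V_out / R_L = 2.258 / 24.5 kΩ = 0.0922 mA.

I_L ≈ 0.0922 mA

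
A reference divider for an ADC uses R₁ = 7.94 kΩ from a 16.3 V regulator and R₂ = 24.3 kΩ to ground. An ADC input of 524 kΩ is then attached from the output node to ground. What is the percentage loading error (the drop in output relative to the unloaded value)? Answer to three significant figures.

1.13 %

The divider's output (Thévenin) resistance is R₁‖R₂ = 5.985 kΩ.
Fractional drop under load = R_th/(R_th + R_L) = 5.985 / (5.985 + 524) = 0.01129.
So the output falls by 1.13 %.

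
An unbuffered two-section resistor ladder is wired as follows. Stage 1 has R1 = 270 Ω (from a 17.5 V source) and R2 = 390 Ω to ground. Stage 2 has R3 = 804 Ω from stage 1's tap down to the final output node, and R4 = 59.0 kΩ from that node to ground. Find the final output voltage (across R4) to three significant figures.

V_out ≈ 10.2 V

Stage 2 presents R3+R4 = 59800 Ω as a load on stage 1's tap.
Stage 1's lower leg becomes R2‖(R3+R4) = 387.5 Ω, so V_mid = 17.5 × 387.5/657.5 = 10.31 V.
Stage 2 is itself unloaded: V_out = V_mid × R4/(R3+R4) = 10.31 × 59000/59800 = 10.2 V.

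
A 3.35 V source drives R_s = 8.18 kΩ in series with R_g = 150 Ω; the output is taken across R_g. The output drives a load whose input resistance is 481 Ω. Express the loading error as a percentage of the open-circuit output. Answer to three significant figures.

The divider's output (Thévenin) resistance is R_s‖R_g = 147.3 Ω.
Fractional drop under load = R_th/(R_th + R_L) = 147.3 / (147.3 + 481) = 0.2344.
So the output falls by 23.4 %.

23.4 %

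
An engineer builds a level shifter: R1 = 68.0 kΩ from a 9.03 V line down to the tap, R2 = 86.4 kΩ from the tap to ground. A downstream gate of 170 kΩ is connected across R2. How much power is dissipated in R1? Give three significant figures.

P ≈ 0.353 mW

Total resistance from the source is R1 + (R2‖R_L) = 125.3 kΩ, so I = 9.03/125.3 kΩ = 0.07208 mA.
P = I²·R1 = (0.07208 mA)² × 68.0 kΩ = 0.353 mW.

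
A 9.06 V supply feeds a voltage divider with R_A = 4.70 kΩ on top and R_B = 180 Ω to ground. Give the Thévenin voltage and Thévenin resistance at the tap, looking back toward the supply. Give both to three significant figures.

V_th = 0.334 V, R_th = 173 Ω

V_th is the open-circuit tap voltage: 9.06 × 180/(4700 + 180) = 0.334 V.
With the supply zeroed, R_A and R_B appear in parallel from the tap: R_th = R_A‖R_B = (4700 × 180)/4880 = 173 Ω.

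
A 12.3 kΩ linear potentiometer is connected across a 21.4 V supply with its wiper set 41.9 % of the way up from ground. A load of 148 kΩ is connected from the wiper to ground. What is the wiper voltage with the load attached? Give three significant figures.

V ≈ 8.79 V

The wiper splits the pot into (1−α)R = 7.146 kΩ above and αR = 5.154 kΩ below.
Lower section ‖ load = 4.980 kΩ.
V_wiper = 21.4 × 4.980/(7.146 + 4.980) = 8.79 V.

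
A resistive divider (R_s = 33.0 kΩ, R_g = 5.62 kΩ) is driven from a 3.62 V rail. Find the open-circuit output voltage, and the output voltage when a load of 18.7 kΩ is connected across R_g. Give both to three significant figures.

Unloaded: 0.527 V; loaded: 0.419 V

Open-circuit: V = 3.62 × 5.62/(33.0 + 5.62) = 0.527 V.
With the load, R_g becomes R_g‖R_L = 4.321 kΩ, so V = 3.62 × 4.321/37.32 = 0.419 V.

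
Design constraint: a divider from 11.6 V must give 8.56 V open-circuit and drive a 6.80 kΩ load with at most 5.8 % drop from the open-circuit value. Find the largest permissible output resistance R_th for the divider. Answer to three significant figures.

R_th ≤ 419 Ω

Loading drop = R_th/(R_th + R_L) ≤ 0.0580, so R_th ≤ R_L · ε/(1−ε) = 6.80 kΩ × 0.0580/0.9420 = 419 Ω.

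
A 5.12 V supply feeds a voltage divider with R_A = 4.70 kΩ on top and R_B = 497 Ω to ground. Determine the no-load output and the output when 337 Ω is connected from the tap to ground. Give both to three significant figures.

Unloaded: 0.490 V; loaded: 0.210 V

Open-circuit: V = 5.12 × 497/(4700 + 497) = 0.490 V.
With the load, R_B becomes R_B‖R_L = 200.8 Ω, so V = 5.12 × 200.8/4901 = 0.210 V.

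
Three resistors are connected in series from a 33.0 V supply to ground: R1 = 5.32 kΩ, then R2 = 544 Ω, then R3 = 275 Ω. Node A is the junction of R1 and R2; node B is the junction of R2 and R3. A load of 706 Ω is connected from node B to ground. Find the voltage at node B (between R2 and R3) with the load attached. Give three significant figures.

At node B, R3 is in parallel with the load: R3‖R_L = 197.9 Ω.
Below node A the resistance is R2 + (R3‖R_L) = 741.9 Ω, so V_A = 33.0 × 741.9/6062 = 4.039 V.
Then V_B = V_A × (R3‖R_L)/(R2 + R3‖R_L) = 4.039 × 197.9/741.9 = 1.08 V.

V ≈ 1.08 V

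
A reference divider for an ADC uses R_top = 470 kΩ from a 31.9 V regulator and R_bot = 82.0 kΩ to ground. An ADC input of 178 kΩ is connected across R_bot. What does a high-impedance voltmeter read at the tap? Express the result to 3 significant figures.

The load sits in parallel with R_bot: R_bot‖R_L = (82.0 × 178) / (82.0 + 178) = 56.14 kΩ.
V_out = 31.9 × 56.14 / (470 + 56.14) = 31.9 × 56.14/526.1 = 3.40 V.

V_out ≈ 3.40 V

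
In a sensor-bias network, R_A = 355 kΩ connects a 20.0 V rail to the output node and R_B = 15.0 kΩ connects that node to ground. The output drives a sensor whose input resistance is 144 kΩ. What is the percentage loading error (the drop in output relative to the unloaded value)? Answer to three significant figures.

9.09 %

The divider's output (Thévenin) resistance is R_A‖R_B = 14.39 kΩ.
Fractional drop under load = R_th/(R_th + R_L) = 14.39 / (14.39 + 144) = 0.09086.
So the output falls by 9.09 %.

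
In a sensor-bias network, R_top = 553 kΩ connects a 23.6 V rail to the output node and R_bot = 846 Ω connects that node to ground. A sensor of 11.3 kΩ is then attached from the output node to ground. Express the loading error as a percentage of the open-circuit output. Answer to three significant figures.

The divider's output (Thévenin) resistance is R_top‖R_bot = 844.7 Ω.
Fractional drop under load = R_th/(R_th + R_L) = 844.7 / (844.7 + 11300) = 0.06955.
So the output falls by 6.96 %.

6.96 %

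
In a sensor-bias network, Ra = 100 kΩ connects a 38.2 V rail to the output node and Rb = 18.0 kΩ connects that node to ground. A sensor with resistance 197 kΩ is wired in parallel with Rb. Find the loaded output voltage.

The load sits in parallel with Rb: Rb‖R_L = (18.0 × 197) / (18.0 + 197) = 16.49 kΩ.
V_out = 38.2 × 16.49 / (100 + 16.49) = 38.2 × 16.49/116.5 = 5.41 V.

V_out ≈ 5.41 V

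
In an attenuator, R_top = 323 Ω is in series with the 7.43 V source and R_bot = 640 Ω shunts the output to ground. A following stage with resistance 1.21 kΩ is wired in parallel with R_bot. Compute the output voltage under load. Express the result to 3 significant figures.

V_out ≈ 4.19 V

The load sits in parallel with R_bot: R_bot‖R_L = (640 × 1210) / (640 + 1210) = 418.6 Ω.
V_out = 7.43 × 418.6 / (323 + 418.6) = 7.43 × 418.6/741.6 = 4.19 V.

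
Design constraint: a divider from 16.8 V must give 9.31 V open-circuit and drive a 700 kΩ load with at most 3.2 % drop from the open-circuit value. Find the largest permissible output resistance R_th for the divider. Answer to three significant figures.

R_th ≤ 23.1 kΩ

Loading drop = R_th/(R_th + R_L) ≤ 0.0320, so R_th ≤ R_L · ε/(1−ε) = 700 kΩ × 0.0320/0.9680 = 23.1 kΩ.
(Any R1, R2 with R2/(R1+R2) = 0.554 and R1‖R2 ≤ 23.1 kΩ will meet the spec.)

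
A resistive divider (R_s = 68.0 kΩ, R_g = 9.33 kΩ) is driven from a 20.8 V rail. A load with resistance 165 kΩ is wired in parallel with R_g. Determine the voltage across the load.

V_out ≈ 2.39 V

The load sits in parallel with R_g: R_g‖R_L = (9.33 × 165) / (9.33 + 165) = 8.831 kΩ.
V_out = 20.8 × 8.831 / (68.0 + 8.831) = 20.8 × 8.831/76.83 = 2.39 V.
(Unloaded it would have been 2.51 V.)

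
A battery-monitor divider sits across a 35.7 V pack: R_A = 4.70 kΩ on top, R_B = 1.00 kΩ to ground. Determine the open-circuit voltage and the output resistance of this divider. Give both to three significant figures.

V_th is the open-circuit tap voltage: 35.7 × 1.00/(4.70 + 1.00) = 6.26 V.
With the supply zeroed, R_A and R_B appear in parallel from the tap: R_th = R_A‖R_B = (4.70 × 1.00)/5.700 = 825 Ω.

V_th = 6.26 V, R_th = 825 Ω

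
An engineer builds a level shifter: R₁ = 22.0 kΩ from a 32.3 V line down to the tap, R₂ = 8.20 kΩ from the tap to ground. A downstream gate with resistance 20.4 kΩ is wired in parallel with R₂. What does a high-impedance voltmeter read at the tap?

The load sits in parallel with R₂: R₂‖R_L = (8.20 × 20.4) / (8.20 + 20.4) = 5.849 kΩ.
V_out = 32.3 × 5.849 / (22.0 + 5.849) = 32.3 × 5.849/27.85 = 6.78 V.
(Unloaded it would have been 8.77 V.)

V_out ≈ 6.78 V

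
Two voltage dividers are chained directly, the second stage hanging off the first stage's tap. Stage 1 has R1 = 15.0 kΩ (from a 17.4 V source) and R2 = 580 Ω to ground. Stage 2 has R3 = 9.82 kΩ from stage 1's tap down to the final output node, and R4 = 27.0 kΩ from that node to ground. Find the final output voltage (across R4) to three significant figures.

V_out ≈ 0.468 V

Stage 2 presents R3+R4 = 36820 Ω as a load on stage 1's tap.
Stage 1's lower leg becomes R2‖(R3+R4) = 571.0 Ω, so V_mid = 17.4 × 571.0/15570 = 0.6381 V.
Stage 2 is itself unloaded: V_out = V_mid × R4/(R3+R4) = 0.6381 × 27000/36820 = 0.468 V.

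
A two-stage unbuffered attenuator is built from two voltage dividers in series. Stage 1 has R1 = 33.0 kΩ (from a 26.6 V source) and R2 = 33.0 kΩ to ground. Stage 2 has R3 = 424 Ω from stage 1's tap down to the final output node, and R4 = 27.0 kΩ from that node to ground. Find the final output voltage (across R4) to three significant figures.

Stage 2 presents R3+R4 = 27420 Ω as a load on stage 1's tap.
Stage 1's lower leg becomes R2‖(R3+R4) = 14980 Ω, so V_mid = 26.6 × 14980/47980 = 8.304 V.
Stage 2 is itself unloaded: V_out = V_mid × R4/(R3+R4) = 8.304 × 27000/27420 = 8.18 V.

V_out ≈ 8.18 V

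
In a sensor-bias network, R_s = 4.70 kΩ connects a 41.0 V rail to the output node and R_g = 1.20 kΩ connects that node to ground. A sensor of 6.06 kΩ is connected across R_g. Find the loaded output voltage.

The load sits in parallel with R_g: R_g‖R_L = (1.20 × 6.06) / (1.20 + 6.06) = 1.002 kΩ.
V_out = 41.0 × 1.002 / (4.70 + 1.002) = 41.0 × 1.002/5.702 = 7.20 V.

V_out ≈ 7.20 V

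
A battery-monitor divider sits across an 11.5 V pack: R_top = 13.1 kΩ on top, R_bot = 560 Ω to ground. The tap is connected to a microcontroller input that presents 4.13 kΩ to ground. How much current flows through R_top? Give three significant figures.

R_bot‖R_L = 493.1 Ω, so the source sees R_top + R_bot‖R_L = 13590 Ω.
I = 11.5 V / 13590 Ω = 0.846 mA.

I ≈ 0.846 mA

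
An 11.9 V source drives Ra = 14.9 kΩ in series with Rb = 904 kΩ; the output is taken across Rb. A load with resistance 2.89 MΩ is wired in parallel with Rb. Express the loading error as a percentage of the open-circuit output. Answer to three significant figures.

The divider's output (Thévenin) resistance is Ra‖Rb = 14.66 kΩ.
Fractional drop under load = R_th/(R_th + R_L) = 14.66 / (14.66 + 2890) = 0.005047.
So the output falls by 0.505 %.

0.505 %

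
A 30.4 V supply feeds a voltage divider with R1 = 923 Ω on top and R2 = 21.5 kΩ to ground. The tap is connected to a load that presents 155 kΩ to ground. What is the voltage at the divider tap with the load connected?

The load sits in parallel with R2: R2‖R_L = (21500 × 155000) / (21500 + 155000) = 18880 Ω.
V_out = 30.4 × 18880 / (923 + 18880) = 30.4 × 18880/19800 = 29.0 V.

V_out ≈ 29.0 V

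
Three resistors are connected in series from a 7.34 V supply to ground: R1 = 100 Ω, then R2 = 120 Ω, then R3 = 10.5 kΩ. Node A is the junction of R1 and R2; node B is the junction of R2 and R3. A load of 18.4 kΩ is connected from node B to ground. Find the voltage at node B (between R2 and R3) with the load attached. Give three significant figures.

V ≈ 7.11 V

At node B, R3 is in parallel with the load: R3‖R_L = 6685 Ω.
Below node A the resistance is R2 + (R3‖R_L) = 6805 Ω, so V_A = 7.34 × 6805/6905 = 7.234 V.
Then V_B = V_A × (R3‖R_L)/(R2 + R3‖R_L) = 7.234 × 6685/6805 = 7.11 V.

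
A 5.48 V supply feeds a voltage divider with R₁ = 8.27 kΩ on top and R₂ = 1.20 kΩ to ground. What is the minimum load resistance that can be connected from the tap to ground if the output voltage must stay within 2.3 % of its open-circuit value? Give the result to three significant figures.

R_L(min) ≈ 44.5 kΩ

Output resistance R_th = R₁‖R₂ = (8.27 × 1.20)/9.470 = 1.048 kΩ.
The fractional drop is R_th/(R_th + R_L); requiring this ≤ 0.0230 gives R_L ≥ R_th(1/0.0230 − 1) = 1.048 × 42.48 = 44.5 kΩ.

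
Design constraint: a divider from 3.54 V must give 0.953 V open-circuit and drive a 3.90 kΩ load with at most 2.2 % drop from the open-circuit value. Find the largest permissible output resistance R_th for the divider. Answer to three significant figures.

R_th ≤ 87.7 Ω

Loading drop = R_th/(R_th + R_L) ≤ 0.0220, so R_th ≤ R_L · ε/(1−ε) = 3.90 kΩ × 0.0220/0.9780 = 87.7 Ω.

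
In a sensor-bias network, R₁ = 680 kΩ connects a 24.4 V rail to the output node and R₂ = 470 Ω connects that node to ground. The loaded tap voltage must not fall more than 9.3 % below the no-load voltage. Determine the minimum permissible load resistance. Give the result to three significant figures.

Output resistance R_th = R₁‖R₂ = (680000 × 470)/680500 = 469.7 Ω.
The fractional drop is R_th/(R_th + R_L); requiring this ≤ 0.0930 gives R_L ≥ R_th(1/0.0930 − 1) = 469.7 × 9.753 = 4.58 kΩ.

R_L(min) ≈ 4.58 kΩ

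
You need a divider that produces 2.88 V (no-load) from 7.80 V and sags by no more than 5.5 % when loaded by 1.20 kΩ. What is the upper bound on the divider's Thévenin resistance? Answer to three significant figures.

Loading drop = R_th/(R_th + R_L) ≤ 0.0550, so R_th ≤ R_L · ε/(1−ε) = 1.20 kΩ × 0.0550/0.9450 = 69.8 Ω.
(Any R1, R2 with R2/(R1+R2) = 0.369 and R1‖R2 ≤ 69.8 Ω will meet the spec.)

R_th ≤ 69.8 Ω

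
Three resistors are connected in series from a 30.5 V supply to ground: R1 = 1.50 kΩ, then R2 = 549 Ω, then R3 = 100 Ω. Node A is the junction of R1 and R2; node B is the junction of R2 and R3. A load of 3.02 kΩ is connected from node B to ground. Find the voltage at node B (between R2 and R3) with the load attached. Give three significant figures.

At node B, R3 is in parallel with the load: R3‖R_L = 96.79 Ω.
Below node A the resistance is R2 + (R3‖R_L) = 645.8 Ω, so V_A = 30.5 × 645.8/2146 = 9.179 V.
Then V_B = V_A × (R3‖R_L)/(R2 + R3‖R_L) = 9.179 × 96.79/645.8 = 1.38 V.

V ≈ 1.38 V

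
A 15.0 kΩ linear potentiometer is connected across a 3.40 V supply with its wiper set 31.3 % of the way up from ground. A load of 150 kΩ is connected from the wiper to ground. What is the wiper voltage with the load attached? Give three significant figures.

V ≈ 1.04 V

The wiper splits the pot into (1−α)R = 10.30 kΩ above and αR = 4.695 kΩ below.
Lower section ‖ load = 4.553 kΩ.
V_wiper = 3.40 × 4.553/(10.30 + 4.553) = 1.04 V.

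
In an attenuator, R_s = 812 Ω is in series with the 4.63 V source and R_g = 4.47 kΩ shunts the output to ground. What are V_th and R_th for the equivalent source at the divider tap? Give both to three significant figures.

V_th is the open-circuit tap voltage: 4.63 × 4470/(812 + 4470) = 3.92 V.
With the supply zeroed, R_s and R_g appear in parallel from the tap: R_th = R_s‖R_g = (812 × 4470)/5282 = 687 Ω.

V_th = 3.92 V, R_th = 687 Ω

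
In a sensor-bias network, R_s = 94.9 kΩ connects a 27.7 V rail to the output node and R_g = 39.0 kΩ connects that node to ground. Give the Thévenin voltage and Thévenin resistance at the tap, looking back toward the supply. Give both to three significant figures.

V_th = 8.07 V, R_th = 27.6 kΩ

V_th is the open-circuit tap voltage: 27.7 × 39.0/(94.9 + 39.0) = 8.07 V.
With the supply zeroed, R_s and R_g appear in parallel from the tap: R_th = R_s‖R_g = (94.9 × 39.0)/133.9 = 27.6 kΩ.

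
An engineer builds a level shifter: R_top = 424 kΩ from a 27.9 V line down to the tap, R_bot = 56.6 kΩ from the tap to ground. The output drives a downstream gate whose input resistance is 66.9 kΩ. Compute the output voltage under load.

V_out ≈ 1.88 V

The load sits in parallel with R_bot: R_bot‖R_L = (56.6 × 66.9) / (56.6 + 66.9) = 30.66 kΩ.
V_out = 27.9 × 30.66 / (424 + 30.66) = 27.9 × 30.66/454.7 = 1.88 V.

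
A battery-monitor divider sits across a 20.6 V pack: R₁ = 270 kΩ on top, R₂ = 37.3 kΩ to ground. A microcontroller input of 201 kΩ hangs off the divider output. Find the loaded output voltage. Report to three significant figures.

V_out ≈ 2.15 V

The load sits in parallel with R₂: R₂‖R_L = (37.3 × 201) / (37.3 + 201) = 31.46 kΩ.
V_out = 20.6 × 31.46 / (270 + 31.46) = 20.6 × 31.46/301.5 = 2.15 V.
(Unloaded it would have been 2.50 V.)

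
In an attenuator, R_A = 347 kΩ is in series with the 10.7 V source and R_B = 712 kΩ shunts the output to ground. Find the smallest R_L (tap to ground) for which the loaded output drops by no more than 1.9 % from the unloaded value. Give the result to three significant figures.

Output resistance R_th = R_A‖R_B = (347 × 712)/1059 = 233.3 kΩ.
The fractional drop is R_th/(R_th + R_L); requiring this ≤ 0.0190 gives R_L ≥ R_th(1/0.0190 − 1) = 233.3 × 51.63 = 12.0 MΩ.

R_L(min) ≈ 12.0 MΩ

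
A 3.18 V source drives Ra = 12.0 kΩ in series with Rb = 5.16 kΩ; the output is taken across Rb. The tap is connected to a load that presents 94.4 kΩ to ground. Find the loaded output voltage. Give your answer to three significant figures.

V_out ≈ 0.921 V

The load sits in parallel with Rb: Rb‖R_L = (5.16 × 94.4) / (5.16 + 94.4) = 4.893 kΩ.
V_out = 3.18 × 4.893 / (12.0 + 4.893) = 3.18 × 4.893/16.89 = 0.921 V.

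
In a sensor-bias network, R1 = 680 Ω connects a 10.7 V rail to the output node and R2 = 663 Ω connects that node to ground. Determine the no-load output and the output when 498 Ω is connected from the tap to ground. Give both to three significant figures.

Unloaded: 5.28 V; loaded: 3.16 V

Open-circuit: V = 10.7 × 663/(680 + 663) = 5.28 V.
With the load, R2 becomes R2‖R_L = 284.4 Ω, so V = 10.7 × 284.4/964.4 = 3.16 V.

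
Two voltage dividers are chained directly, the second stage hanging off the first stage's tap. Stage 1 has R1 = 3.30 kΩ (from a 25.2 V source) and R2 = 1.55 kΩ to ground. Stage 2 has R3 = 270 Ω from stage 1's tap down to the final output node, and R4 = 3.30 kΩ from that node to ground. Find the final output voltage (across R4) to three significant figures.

V_out ≈ 5.75 V

Stage 2 presents R3+R4 = 3570 Ω as a load on stage 1's tap.
Stage 1's lower leg becomes R2‖(R3+R4) = 1081 Ω, so V_mid = 25.2 × 1081/4381 = 6.217 V.
Stage 2 is itself unloaded: V_out = V_mid × R4/(R3+R4) = 6.217 × 3300/3570 = 5.75 V.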